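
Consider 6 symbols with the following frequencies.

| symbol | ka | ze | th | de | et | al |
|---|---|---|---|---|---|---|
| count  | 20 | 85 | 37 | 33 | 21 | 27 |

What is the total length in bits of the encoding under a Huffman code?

540

Greedily combine the two least-frequent nodes:
ka(20) + et(21) → 41
al(27) + de(33) → 60
th(37) + 41 → 78
60 + 78 → 138
ze(85) + 138 → 223
The encoded length is the sum of every internal node's weight: 41 + 60 + 78 + 138 + 223 = 540 bits.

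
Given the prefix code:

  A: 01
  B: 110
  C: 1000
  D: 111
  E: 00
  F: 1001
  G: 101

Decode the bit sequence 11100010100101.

DEAAEG

Read left to right; each codeword is recognised as soon as it completes (prefix code):
  111→D | 00→E | 01→A | 01→A | 00→E | 101→G
Decoded message: DEAAEG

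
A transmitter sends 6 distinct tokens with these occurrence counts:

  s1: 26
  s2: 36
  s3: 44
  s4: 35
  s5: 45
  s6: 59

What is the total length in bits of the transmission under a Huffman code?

Merge the two smallest weights repeatedly:
combine s1(26), s4(35) → 61
combine s2(36), s3(44) → 80
combine s5(45), s6(59) → 104
combine 61, 80 → 141
combine 104, 141 → 245
Each symbol's bit-cost is frequency × depth; summing gives 631 bits (equivalently 61 + 80 + 104 + 141 + 245).

631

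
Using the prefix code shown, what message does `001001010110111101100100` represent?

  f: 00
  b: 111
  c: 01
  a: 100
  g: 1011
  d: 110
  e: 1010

faedbgfa

Read left to right; each codeword is recognised as soon as it completes (prefix code):
  00→f | 100→a | 1010→e | 110→d | 111→b | 1011→g | 00→f | 100→a
Decoded message: faedbgfa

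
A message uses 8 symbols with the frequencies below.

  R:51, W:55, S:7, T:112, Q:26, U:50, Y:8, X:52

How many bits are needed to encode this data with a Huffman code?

972

Merge the two smallest weights repeatedly:
S(7) + Y(8) → 15
15 + Q(26) → 41
41 + U(50) → 91
R(51) + X(52) → 103
W(55) + 91 → 146
103 + T(112) → 215
146 + 215 → 361
The encoded length is the sum of every internal node's weight: 15 + 41 + 91 + 103 + 146 + 215 + 361 = 972 bits.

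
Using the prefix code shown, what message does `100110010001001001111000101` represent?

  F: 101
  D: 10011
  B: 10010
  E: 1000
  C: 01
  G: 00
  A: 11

Read left to right; each codeword is recognised as soon as it completes (prefix code):
  10011→D | 00→G | 1000→E | 10010→B | 01→C | 11→A | 1000→E | 101→F
Decoded message: DGEBCAEF

DGEBCAEF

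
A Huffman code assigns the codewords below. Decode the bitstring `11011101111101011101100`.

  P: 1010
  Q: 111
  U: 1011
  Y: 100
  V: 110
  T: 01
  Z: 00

Read left to right; each codeword is recognised as soon as it completes (prefix code):
  110→V | 111→Q | 01→T | 111→Q | 1010→P | 111→Q | 01→T | 100→Y
Decoded message: VQTQPQTY

VQTQPQTY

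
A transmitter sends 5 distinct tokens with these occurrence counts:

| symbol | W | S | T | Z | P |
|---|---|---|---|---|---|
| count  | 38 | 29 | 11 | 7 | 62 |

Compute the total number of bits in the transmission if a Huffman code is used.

Merge the two smallest weights repeatedly:
combine Z(7), T(11) → 18
combine 18, S(29) → 47
combine W(38), 47 → 85
combine P(62), 85 → 147
The encoded length is the sum of every internal node's weight: 18 + 47 + 85 + 147 = 297 bits.

297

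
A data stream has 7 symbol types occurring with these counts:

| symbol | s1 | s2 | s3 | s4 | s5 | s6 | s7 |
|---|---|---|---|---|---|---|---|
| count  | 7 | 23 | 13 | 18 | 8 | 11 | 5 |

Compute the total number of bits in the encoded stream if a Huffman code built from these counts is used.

Greedily combine the two least-frequent nodes:
merge s7(5) and s1(7): 12
merge s5(8) and s6(11): 19
merge 12 and s3(13): 25
merge s4(18) and 19: 37
merge s2(23) and 25: 48
merge 37 and 48: 85
Each symbol's bit-cost is frequency × depth; summing gives 226 bits (equivalently 12 + 19 + 25 + 37 + 48 + 85).

226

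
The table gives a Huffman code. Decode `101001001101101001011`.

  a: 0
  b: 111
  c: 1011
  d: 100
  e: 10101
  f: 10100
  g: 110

fdggdc

Read left to right; each codeword is recognised as soon as it completes (prefix code):
  10100→f | 100→d | 110→g | 110→g | 100→d | 1011→c
Decoded message: fdggdc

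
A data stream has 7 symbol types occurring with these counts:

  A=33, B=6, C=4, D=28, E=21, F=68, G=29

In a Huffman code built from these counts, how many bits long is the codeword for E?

Repeatedly merge the two smallest:
merge C(4) and B(6): 10
merge 10 and E(21): 31
merge D(28) and G(29): 57
merge 31 and A(33): 64
merge 57 and 64: 121
merge F(68) and 121: 189
E sits 4 levels below the root, so its codeword is 4 bits.

4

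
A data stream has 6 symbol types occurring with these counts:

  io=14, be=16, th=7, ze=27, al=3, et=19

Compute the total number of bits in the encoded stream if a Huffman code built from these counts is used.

206

Merge the two smallest weights repeatedly:
al(3) + th(7) → 10
10 + io(14) → 24
be(16) + et(19) → 35
24 + ze(27) → 51
35 + 51 → 86
Each symbol's bit-cost is frequency × depth; summing gives 206 bits (equivalently 10 + 24 + 35 + 51 + 86).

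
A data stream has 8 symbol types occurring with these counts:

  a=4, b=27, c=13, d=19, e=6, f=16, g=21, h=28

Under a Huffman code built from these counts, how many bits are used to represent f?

3

Repeatedly merge the two smallest:
a(4) + e(6) → 10
10 + c(13) → 23
f(16) + d(19) → 35
g(21) + 23 → 44
b(27) + h(28) → 55
35 + 44 → 79
55 + 79 → 134
The subtree containing f is merged 3 times, so code length = 3.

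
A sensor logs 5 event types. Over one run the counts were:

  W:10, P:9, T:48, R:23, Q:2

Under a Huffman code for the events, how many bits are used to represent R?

2

Repeatedly merge the two smallest:
merge Q(2) and P(9): 11
merge W(10) and 11: 21
merge 21 and R(23): 44
merge 44 and T(48): 92
The subtree containing R is merged 2 times, so code length = 2.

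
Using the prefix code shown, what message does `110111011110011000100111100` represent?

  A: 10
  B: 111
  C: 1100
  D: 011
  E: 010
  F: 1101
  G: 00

FFBGCEDC

Read left to right; each codeword is recognised as soon as it completes (prefix code):
  1101→F | 1101→F | 111→B | 00→G | 1100→C | 010→E | 011→D | 1100→C
Decoded message: FFBGCEDC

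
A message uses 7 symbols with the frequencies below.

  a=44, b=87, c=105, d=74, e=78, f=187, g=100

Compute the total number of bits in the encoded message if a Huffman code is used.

1838

Greedily combine the two least-frequent nodes:
combine a(44), d(74) → 118
combine e(78), b(87) → 165
combine g(100), c(105) → 205
combine 118, 165 → 283
combine f(187), 205 → 392
combine 283, 392 → 675
The encoded length is the sum of every internal node's weight: 118 + 165 + 205 + 283 + 392 + 675 = 1838 bits.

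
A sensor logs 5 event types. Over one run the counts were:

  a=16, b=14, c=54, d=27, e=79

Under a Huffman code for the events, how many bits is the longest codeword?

Merge the two lowest-weight nodes at each step:
merge b(14) and a(16): 30
merge d(27) and 30: 57
merge c(54) and 57: 111
merge e(79) and 111: 190
The rarest symbols sit at the bottom; the longest codeword is 4 bits.

4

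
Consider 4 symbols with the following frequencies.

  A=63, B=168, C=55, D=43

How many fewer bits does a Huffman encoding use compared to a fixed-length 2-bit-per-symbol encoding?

Fixed-length: 2 bits × 329 symbols = 658 bits.
Huffman merges:
combine D(43), C(55) → 98
combine A(63), 98 → 161
combine 161, B(168) → 329
Huffman total = 98 + 161 + 329 = 588 bits.
Saving = 658 − 588 = 70 bits.

70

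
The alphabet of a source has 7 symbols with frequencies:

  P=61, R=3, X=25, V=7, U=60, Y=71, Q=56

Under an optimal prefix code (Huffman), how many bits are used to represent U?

Repeatedly merge the two smallest:
merge R(3) and V(7): 10
merge 10 and X(25): 35
merge 35 and Q(56): 91
merge U(60) and P(61): 121
merge Y(71) and 91: 162
merge 121 and 162: 283
U's leaf is at depth 2, giving a 2-bit codeword.

2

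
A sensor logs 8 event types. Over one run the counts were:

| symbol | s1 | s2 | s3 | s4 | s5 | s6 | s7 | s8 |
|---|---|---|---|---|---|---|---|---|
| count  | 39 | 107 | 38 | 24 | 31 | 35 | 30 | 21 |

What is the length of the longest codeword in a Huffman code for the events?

Merge the two lowest-weight nodes at each step:
merge s8(21) and s4(24): 45
merge s7(30) and s5(31): 61
merge s6(35) and s3(38): 73
merge s1(39) and 45: 84
merge 61 and 73: 134
merge 84 and s2(107): 191
merge 134 and 191: 325
The rarest symbols sit at the bottom; the longest codeword is 4 bits.

4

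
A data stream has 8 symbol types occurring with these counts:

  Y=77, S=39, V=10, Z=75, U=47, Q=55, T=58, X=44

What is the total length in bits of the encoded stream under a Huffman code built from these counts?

Merge the two smallest weights repeatedly:
merge V(10) and S(39): 49
merge X(44) and U(47): 91
merge 49 and Q(55): 104
merge T(58) and Z(75): 133
merge Y(77) and 91: 168
merge 104 and 133: 237
merge 168 and 237: 405
The encoded length is the sum of every internal node's weight: 49 + 91 + 104 + 133 + 168 + 237 + 405 = 1187 bits.

1187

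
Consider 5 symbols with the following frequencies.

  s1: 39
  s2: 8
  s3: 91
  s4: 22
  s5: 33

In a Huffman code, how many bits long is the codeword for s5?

3

Repeatedly merge the two smallest:
combine s2(8), s4(22) → 30
combine 30, s5(33) → 63
combine s1(39), 63 → 102
combine s3(91), 102 → 193
s5's leaf is at depth 3, giving a 3-bit codeword.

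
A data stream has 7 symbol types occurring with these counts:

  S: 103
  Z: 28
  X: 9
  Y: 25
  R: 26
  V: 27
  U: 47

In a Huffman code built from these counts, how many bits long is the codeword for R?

4

Repeatedly merge the two smallest:
merge X(9) and Y(25): 34
merge R(26) and V(27): 53
merge Z(28) and 34: 62
merge U(47) and 53: 100
merge 62 and 100: 162
merge S(103) and 162: 265
R's leaf is at depth 4, giving a 4-bit codeword.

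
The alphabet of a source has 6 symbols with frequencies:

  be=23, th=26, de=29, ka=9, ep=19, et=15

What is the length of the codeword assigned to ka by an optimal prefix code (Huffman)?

Huffman merges, smallest pair first:
ka(9) + et(15) → 24
ep(19) + be(23) → 42
24 + th(26) → 50
de(29) + 42 → 71
50 + 71 → 121
The subtree containing ka is merged 3 times, so code length = 3.

3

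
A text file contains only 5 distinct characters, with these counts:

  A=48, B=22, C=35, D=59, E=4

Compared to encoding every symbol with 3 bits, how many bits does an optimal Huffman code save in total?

142

Fixed-length: 3 bits × 168 symbols = 504 bits.
Huffman merges:
merge E(4) and B(22): 26
merge 26 and C(35): 61
merge A(48) and D(59): 107
merge 61 and 107: 168
Huffman total = 26 + 61 + 107 + 168 = 362 bits.
Saving = 504 − 362 = 142 bits.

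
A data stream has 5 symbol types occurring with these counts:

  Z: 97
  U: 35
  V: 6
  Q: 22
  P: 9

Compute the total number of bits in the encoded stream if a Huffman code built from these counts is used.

Merge the two smallest weights repeatedly:
V(6) + P(9) → 15
15 + Q(22) → 37
U(35) + 37 → 72
72 + Z(97) → 169
The encoded length is the sum of every internal node's weight: 15 + 37 + 72 + 169 = 293 bits.

293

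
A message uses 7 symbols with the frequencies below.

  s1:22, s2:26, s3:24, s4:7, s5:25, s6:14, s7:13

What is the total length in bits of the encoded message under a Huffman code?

362

Build the Huffman tree bottom-up:
s4(7) + s7(13) → 20
s6(14) + 20 → 34
s1(22) + s3(24) → 46
s5(25) + s2(26) → 51
34 + 46 → 80
51 + 80 → 131
Total encoded bits = sum of merged weights = 20 + 34 + 46 + 51 + 80 + 131 = 362.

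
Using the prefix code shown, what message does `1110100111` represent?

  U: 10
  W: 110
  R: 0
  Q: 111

Read left to right; each codeword is recognised as soon as it completes (prefix code):
  111→Q | 0→R | 10→U | 0→R | 111→Q
Decoded message: QRURQ

QRURQ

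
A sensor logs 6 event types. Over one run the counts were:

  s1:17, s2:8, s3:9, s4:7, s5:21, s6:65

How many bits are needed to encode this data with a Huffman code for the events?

Greedily combine the two least-frequent nodes:
s4(7) + s2(8) → 15
s3(9) + 15 → 24
s1(17) + s5(21) → 38
24 + 38 → 62
62 + s6(65) → 127
The encoded length is the sum of every internal node's weight: 15 + 24 + 38 + 62 + 127 = 266 bits.

266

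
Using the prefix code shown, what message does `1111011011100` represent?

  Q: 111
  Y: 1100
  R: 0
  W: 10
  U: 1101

QWUY

Read left to right; each codeword is recognised as soon as it completes (prefix code):
  111→Q | 10→W | 1101→U | 1100→Y
Decoded message: QWUY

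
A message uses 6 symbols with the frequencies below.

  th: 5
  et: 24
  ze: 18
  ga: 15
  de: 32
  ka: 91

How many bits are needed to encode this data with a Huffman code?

Greedily combine the two least-frequent nodes:
th(5) + ga(15) → 20
ze(18) + 20 → 38
et(24) + de(32) → 56
38 + 56 → 94
ka(91) + 94 → 185
Total encoded bits = sum of merged weights = 20 + 38 + 56 + 94 + 185 = 393.

393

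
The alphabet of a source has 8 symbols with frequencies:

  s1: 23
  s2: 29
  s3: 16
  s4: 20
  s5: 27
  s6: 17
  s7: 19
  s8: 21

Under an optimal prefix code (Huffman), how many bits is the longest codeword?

Merge the two lowest-weight nodes at each step:
s3(16) + s6(17) → 33
s7(19) + s4(20) → 39
s8(21) + s1(23) → 44
s5(27) + s2(29) → 56
33 + 39 → 72
44 + 56 → 100
72 + 100 → 172
The rarest symbols sit at the bottom; the longest codeword is 3 bits.

3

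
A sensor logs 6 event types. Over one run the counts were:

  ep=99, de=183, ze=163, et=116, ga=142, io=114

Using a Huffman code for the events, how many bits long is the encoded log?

Greedily combine the two least-frequent nodes:
ep(99) + io(114) → 213
et(116) + ga(142) → 258
ze(163) + de(183) → 346
213 + 258 → 471
346 + 471 → 817
The encoded length is the sum of every internal node's weight: 213 + 258 + 346 + 471 + 817 = 2105 bits.

2105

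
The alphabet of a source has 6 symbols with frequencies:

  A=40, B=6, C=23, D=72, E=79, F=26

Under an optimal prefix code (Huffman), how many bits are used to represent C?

Repeatedly merge the two smallest:
B(6) + C(23) → 29
F(26) + 29 → 55
A(40) + 55 → 95
D(72) + E(79) → 151
95 + 151 → 246
C sits 4 levels below the root, so its codeword is 4 bits.

4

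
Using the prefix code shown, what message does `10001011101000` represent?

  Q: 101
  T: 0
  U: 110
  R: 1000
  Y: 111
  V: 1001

RQUR

Read left to right; each codeword is recognised as soon as it completes (prefix code):
  1000→R | 101→Q | 110→U | 1000→R
Decoded message: RQUR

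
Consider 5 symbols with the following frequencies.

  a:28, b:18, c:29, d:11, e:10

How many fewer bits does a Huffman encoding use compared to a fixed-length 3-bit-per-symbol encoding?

75

Fixed-length: 3 bits × 96 symbols = 288 bits.
Huffman merges:
merge e(10) and d(11): 21
merge b(18) and 21: 39
merge a(28) and c(29): 57
merge 39 and 57: 96
Huffman total = 21 + 39 + 57 + 96 = 213 bits.
Saving = 288 − 213 = 75 bits.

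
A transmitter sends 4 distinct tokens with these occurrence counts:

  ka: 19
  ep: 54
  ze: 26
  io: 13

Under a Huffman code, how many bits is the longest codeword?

3

Merge the two lowest-weight nodes at each step:
combine io(13), ka(19) → 32
combine ze(26), 32 → 58
combine ep(54), 58 → 112
The first pair merged (io, ka) ends up deepest, at depth 3.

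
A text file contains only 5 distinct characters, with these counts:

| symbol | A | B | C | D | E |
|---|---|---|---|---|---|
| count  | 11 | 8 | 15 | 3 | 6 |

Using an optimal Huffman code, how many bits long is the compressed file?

95

Build the Huffman tree bottom-up:
D(3) + E(6) → 9
B(8) + 9 → 17
A(11) + C(15) → 26
17 + 26 → 43
The encoded length is the sum of every internal node's weight: 9 + 17 + 26 + 43 = 95 bits.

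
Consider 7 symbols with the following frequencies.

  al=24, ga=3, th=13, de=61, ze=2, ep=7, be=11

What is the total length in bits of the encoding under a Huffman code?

257

Greedily combine the two least-frequent nodes:
combine ze(2), ga(3) → 5
combine 5, ep(7) → 12
combine be(11), 12 → 23
combine th(13), 23 → 36
combine al(24), 36 → 60
combine 60, de(61) → 121
Total encoded bits = sum of merged weights = 5 + 12 + 23 + 36 + 60 + 121 = 257.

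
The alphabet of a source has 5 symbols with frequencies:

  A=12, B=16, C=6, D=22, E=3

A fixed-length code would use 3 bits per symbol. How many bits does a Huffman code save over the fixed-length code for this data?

51

Fixed-length: 3 bits × 59 symbols = 177 bits.
Huffman merges:
merge E(3) and C(6): 9
merge 9 and A(12): 21
merge B(16) and 21: 37
merge D(22) and 37: 59
Huffman total = 9 + 21 + 37 + 59 = 126 bits.
Saving = 177 − 126 = 51 bits.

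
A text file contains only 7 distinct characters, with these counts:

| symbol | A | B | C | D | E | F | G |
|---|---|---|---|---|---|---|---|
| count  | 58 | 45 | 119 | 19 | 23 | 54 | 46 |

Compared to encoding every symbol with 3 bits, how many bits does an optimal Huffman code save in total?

135

Fixed-length: 3 bits × 364 symbols = 1092 bits.
Huffman merges:
merge D(19) and E(23): 42
merge 42 and B(45): 87
merge G(46) and F(54): 100
merge A(58) and 87: 145
merge 100 and C(119): 219
merge 145 and 219: 364
Huffman total = 42 + 87 + 100 + 145 + 219 + 364 = 957 bits.
Saving = 1092 − 957 = 135 bits.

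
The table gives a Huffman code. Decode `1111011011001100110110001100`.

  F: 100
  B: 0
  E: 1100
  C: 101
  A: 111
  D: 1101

ACCFEDFBE

Read left to right; each codeword is recognised as soon as it completes (prefix code):
  111→A | 101→C | 101→C | 100→F | 1100→E | 1101→D | 100→F | 0→B | 1100→E
Decoded message: ACCFEDFBE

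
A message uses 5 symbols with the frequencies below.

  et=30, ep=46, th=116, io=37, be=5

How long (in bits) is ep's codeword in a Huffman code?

Repeatedly merge the two smallest:
be(5) + et(30) → 35
35 + io(37) → 72
ep(46) + 72 → 118
th(116) + 118 → 234
ep sits 2 levels below the root, so its codeword is 2 bits.

2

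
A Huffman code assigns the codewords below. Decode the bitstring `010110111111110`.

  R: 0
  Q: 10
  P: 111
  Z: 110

Read left to right; each codeword is recognised as soon as it completes (prefix code):
  0→R | 10→Q | 110→Z | 111→P | 111→P | 110→Z
Decoded message: RQZPPZ

RQZPPZ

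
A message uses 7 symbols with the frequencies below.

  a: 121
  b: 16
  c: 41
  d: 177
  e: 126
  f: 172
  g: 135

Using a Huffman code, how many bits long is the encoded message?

2072

Greedily combine the two least-frequent nodes:
merge b(16) and c(41): 57
merge 57 and a(121): 178
merge e(126) and g(135): 261
merge f(172) and d(177): 349
merge 178 and 261: 439
merge 349 and 439: 788
Total encoded bits = sum of merged weights = 57 + 178 + 261 + 349 + 439 + 788 = 2072.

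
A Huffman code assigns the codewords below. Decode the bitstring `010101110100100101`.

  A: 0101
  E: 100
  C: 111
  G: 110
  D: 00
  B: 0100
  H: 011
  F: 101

Read left to right; each codeword is recognised as soon as it completes (prefix code):
  0101→A | 011→H | 101→F | 00→D | 100→E | 101→F
Decoded message: AHFDEF

AHFDEF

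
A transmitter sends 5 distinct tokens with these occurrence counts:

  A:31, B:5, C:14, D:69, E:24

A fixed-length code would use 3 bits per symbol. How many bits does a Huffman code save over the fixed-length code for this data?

150

Fixed-length: 3 bits × 143 symbols = 429 bits.
Huffman merges:
B(5) + C(14) → 19
19 + E(24) → 43
A(31) + 43 → 74
D(69) + 74 → 143
Huffman total = 19 + 43 + 74 + 143 = 279 bits.
Saving = 429 − 279 = 150 bits.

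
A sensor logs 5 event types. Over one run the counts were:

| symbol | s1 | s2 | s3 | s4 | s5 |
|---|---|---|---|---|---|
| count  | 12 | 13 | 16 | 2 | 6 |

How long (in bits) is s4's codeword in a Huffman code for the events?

3

Build the tree from the bottom:
combine s4(2), s5(6) → 8
combine 8, s1(12) → 20
combine s2(13), s3(16) → 29
combine 20, 29 → 49
s4 sits 3 levels below the root, so its codeword is 3 bits.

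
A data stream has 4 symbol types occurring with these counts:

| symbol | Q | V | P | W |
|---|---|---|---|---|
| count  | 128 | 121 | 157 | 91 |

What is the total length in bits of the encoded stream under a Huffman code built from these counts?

994

Build the Huffman tree bottom-up:
W(91) + V(121) → 212
Q(128) + P(157) → 285
212 + 285 → 497
Total encoded bits = sum of merged weights = 212 + 285 + 497 = 994.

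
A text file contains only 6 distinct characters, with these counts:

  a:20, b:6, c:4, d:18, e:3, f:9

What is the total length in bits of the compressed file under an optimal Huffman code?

140

Build the Huffman tree bottom-up:
combine e(3), c(4) → 7
combine b(6), 7 → 13
combine f(9), 13 → 22
combine d(18), a(20) → 38
combine 22, 38 → 60
The encoded length is the sum of every internal node's weight: 7 + 13 + 22 + 38 + 60 = 140 bits.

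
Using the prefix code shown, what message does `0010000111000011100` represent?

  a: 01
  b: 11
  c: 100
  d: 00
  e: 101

Read left to right; each codeword is recognised as soon as it completes (prefix code):
  00→d | 100→c | 00→d | 11→b | 100→c | 00→d | 11→b | 100→c
Decoded message: dcdbcdbc

dcdbcdbc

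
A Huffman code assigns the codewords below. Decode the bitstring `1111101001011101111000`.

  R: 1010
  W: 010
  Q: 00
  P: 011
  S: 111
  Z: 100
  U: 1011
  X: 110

Read left to right; each codeword is recognised as soon as it completes (prefix code):
  111→S | 110→X | 100→Z | 1011→U | 1011→U | 110→X | 00→Q
Decoded message: SXZUUXQ

SXZUUXQ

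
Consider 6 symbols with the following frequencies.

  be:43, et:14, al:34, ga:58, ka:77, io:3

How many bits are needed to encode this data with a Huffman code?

Merge the two smallest weights repeatedly:
combine io(3), et(14) → 17
combine 17, al(34) → 51
combine be(43), 51 → 94
combine ga(58), ka(77) → 135
combine 94, 135 → 229
The encoded length is the sum of every internal node's weight: 17 + 51 + 94 + 135 + 229 = 526 bits.

526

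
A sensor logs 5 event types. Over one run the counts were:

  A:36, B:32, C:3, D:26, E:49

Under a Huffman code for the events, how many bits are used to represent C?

3

Repeatedly merge the two smallest:
merge C(3) and D(26): 29
merge 29 and B(32): 61
merge A(36) and E(49): 85
merge 61 and 85: 146
C's leaf is at depth 3, giving a 3-bit codeword.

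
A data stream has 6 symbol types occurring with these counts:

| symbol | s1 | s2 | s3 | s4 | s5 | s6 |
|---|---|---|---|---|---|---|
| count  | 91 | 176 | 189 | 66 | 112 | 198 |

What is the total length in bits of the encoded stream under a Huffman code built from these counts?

2090

Merge the two smallest weights repeatedly:
combine s4(66), s1(91) → 157
combine s5(112), 157 → 269
combine s2(176), s3(189) → 365
combine s6(198), 269 → 467
combine 365, 467 → 832
Total encoded bits = sum of merged weights = 157 + 269 + 365 + 467 + 832 = 2090.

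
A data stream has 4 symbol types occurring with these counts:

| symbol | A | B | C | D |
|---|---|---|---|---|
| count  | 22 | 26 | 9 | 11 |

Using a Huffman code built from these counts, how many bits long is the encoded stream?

Merge the two smallest weights repeatedly:
combine C(9), D(11) → 20
combine 20, A(22) → 42
combine B(26), 42 → 68
Each symbol's bit-cost is frequency × depth; summing gives 130 bits (equivalently 20 + 42 + 68).

130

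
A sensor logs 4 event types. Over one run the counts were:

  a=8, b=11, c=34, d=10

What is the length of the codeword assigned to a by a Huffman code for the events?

3

Huffman merges, smallest pair first:
combine a(8), d(10) → 18
combine b(11), 18 → 29
combine 29, c(34) → 63
The subtree containing a is merged 3 times, so code length = 3.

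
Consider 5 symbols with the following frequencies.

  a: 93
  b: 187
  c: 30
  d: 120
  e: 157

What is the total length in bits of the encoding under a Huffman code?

1297

Greedily combine the two least-frequent nodes:
merge c(30) and a(93): 123
merge d(120) and 123: 243
merge e(157) and b(187): 344
merge 243 and 344: 587
Each symbol's bit-cost is frequency × depth; summing gives 1297 bits (equivalently 123 + 243 + 344 + 587).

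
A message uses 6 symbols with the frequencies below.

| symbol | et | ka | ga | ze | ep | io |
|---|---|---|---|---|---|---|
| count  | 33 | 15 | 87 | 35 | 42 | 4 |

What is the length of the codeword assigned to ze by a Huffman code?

3

Repeatedly merge the two smallest:
io(4) + ka(15) → 19
19 + et(33) → 52
ze(35) + ep(42) → 77
52 + 77 → 129
ga(87) + 129 → 216
ze sits 3 levels below the root, so its codeword is 3 bits.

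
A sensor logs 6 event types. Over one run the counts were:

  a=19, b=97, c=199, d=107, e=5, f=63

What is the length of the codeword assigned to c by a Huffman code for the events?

1

Huffman merges, smallest pair first:
merge e(5) and a(19): 24
merge 24 and f(63): 87
merge 87 and b(97): 184
merge d(107) and 184: 291
merge c(199) and 291: 490
c sits one level below the root: a 1-bit codeword.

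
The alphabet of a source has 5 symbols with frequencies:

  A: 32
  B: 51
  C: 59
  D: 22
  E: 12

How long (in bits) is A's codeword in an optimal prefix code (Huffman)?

2

Huffman merges, smallest pair first:
merge E(12) and D(22): 34
merge A(32) and 34: 66
merge B(51) and C(59): 110
merge 66 and 110: 176
A's leaf is at depth 2, giving a 2-bit codeword.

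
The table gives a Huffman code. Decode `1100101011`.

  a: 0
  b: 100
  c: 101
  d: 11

daacad

Read left to right; each codeword is recognised as soon as it completes (prefix code):
  11→d | 0→a | 0→a | 101→c | 0→a | 11→d
Decoded message: daacad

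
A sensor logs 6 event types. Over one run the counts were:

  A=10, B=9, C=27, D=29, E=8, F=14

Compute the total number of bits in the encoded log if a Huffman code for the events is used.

235

Greedily combine the two least-frequent nodes:
combine E(8), B(9) → 17
combine A(10), F(14) → 24
combine 17, 24 → 41
combine C(27), D(29) → 56
combine 41, 56 → 97
Each symbol's bit-cost is frequency × depth; summing gives 235 bits (equivalently 17 + 24 + 41 + 56 + 97).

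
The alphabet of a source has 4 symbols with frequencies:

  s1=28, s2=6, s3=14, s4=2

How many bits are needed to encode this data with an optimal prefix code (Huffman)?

80

Build the Huffman tree bottom-up:
combine s4(2), s2(6) → 8
combine 8, s3(14) → 22
combine 22, s1(28) → 50
Total encoded bits = sum of merged weights = 8 + 22 + 50 = 80.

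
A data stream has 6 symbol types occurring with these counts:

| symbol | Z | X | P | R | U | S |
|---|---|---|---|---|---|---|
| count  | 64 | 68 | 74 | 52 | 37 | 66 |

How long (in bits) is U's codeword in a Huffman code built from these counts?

3

Huffman merges, smallest pair first:
U(37) + R(52) → 89
Z(64) + S(66) → 130
X(68) + P(74) → 142
89 + 130 → 219
142 + 219 → 361
The subtree containing U is merged 3 times, so code length = 3.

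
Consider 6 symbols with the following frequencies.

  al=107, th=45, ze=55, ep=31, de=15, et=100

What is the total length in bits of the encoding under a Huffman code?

Build the Huffman tree bottom-up:
de(15) + ep(31) → 46
th(45) + 46 → 91
ze(55) + 91 → 146
et(100) + al(107) → 207
146 + 207 → 353
Total encoded bits = sum of merged weights = 46 + 91 + 146 + 207 + 353 = 843.

843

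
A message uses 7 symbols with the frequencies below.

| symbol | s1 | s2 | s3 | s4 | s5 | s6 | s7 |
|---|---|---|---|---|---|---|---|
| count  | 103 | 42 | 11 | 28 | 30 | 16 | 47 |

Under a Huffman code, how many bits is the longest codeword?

5

Merge the two lowest-weight nodes at each step:
s3(11) + s6(16) → 27
27 + s4(28) → 55
s5(30) + s2(42) → 72
s7(47) + 55 → 102
72 + 102 → 174
s1(103) + 174 → 277
Maximum depth reached is 5.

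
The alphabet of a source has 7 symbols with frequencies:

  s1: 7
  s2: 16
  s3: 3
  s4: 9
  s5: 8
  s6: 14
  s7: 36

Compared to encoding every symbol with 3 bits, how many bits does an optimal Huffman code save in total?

Fixed-length: 3 bits × 93 symbols = 279 bits.
Huffman merges:
combine s3(3), s1(7) → 10
combine s5(8), s4(9) → 17
combine 10, s6(14) → 24
combine s2(16), 17 → 33
combine 24, 33 → 57
combine s7(36), 57 → 93
Huffman total = 10 + 17 + 24 + 33 + 57 + 93 = 234 bits.
Saving = 279 − 234 = 45 bits.

45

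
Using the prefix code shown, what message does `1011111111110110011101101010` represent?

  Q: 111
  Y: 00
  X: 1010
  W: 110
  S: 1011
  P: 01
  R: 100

Read left to right; each codeword is recognised as soon as it completes (prefix code):
  1011→S | 111→Q | 111→Q | 110→W | 110→W | 01→P | 110→W | 110→W | 1010→X
Decoded message: SQQWWPWWX

SQQWWPWWX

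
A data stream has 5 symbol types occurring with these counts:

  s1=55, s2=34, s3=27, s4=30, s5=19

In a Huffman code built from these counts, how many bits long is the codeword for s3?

Build the tree from the bottom:
merge s5(19) and s3(27): 46
merge s4(30) and s2(34): 64
merge 46 and s1(55): 101
merge 64 and 101: 165
The subtree containing s3 is merged 3 times, so code length = 3.

3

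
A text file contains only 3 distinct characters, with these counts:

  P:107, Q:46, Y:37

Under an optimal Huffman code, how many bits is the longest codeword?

2

Merge the two lowest-weight nodes at each step:
Y(37) + Q(46) → 83
83 + P(107) → 190
Maximum depth reached is 2.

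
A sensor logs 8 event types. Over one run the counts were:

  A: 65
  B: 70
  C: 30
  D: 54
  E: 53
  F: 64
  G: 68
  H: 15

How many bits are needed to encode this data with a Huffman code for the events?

Merge the two smallest weights repeatedly:
combine H(15), C(30) → 45
combine 45, E(53) → 98
combine D(54), F(64) → 118
combine A(65), G(68) → 133
combine B(70), 98 → 168
combine 118, 133 → 251
combine 168, 251 → 419
The encoded length is the sum of every internal node's weight: 45 + 98 + 118 + 133 + 168 + 251 + 419 = 1232 bits.

1232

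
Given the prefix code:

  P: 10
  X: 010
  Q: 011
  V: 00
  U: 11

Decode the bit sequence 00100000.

Read left to right; each codeword is recognised as soon as it completes (prefix code):
  00→V | 10→P | 00→V | 00→V
Decoded message: VPVV

VPVV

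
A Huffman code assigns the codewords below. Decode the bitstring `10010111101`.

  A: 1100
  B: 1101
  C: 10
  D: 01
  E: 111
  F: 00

Read left to right; each codeword is recognised as soon as it completes (prefix code):
  10→C | 01→D | 01→D | 111→E | 01→D
Decoded message: CDDED

CDDED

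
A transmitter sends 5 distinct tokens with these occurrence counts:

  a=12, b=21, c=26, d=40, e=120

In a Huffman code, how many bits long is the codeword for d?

2

Repeatedly merge the two smallest:
a(12) + b(21) → 33
c(26) + 33 → 59
d(40) + 59 → 99
99 + e(120) → 219
d sits 2 levels below the root, so its codeword is 2 bits.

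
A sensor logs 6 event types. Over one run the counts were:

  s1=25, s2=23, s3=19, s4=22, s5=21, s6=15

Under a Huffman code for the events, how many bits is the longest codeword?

Merge the two lowest-weight nodes at each step:
s6(15) + s3(19) → 34
s5(21) + s4(22) → 43
s2(23) + s1(25) → 48
34 + 43 → 77
48 + 77 → 125
Maximum depth reached is 3.

3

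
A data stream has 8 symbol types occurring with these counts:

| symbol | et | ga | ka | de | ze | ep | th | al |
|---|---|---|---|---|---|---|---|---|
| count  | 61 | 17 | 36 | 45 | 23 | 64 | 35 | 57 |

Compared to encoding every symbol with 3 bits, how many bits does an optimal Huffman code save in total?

Fixed-length: 3 bits × 338 symbols = 1014 bits.
Huffman merges:
ga(17) + ze(23) → 40
th(35) + ka(36) → 71
40 + de(45) → 85
al(57) + et(61) → 118
ep(64) + 71 → 135
85 + 118 → 203
135 + 203 → 338
Huffman total = 40 + 71 + 85 + 118 + 135 + 203 + 338 = 990 bits.
Saving = 1014 − 990 = 24 bits.

24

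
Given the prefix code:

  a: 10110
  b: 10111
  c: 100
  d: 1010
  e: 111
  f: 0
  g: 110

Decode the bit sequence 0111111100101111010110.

feecbdg

Read left to right; each codeword is recognised as soon as it completes (prefix code):
  0→f | 111→e | 111→e | 100→c | 10111→b | 1010→d | 110→g
Decoded message: feecbdg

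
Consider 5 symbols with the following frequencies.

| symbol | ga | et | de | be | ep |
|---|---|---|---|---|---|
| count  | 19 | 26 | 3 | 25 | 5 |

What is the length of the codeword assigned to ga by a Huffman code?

Repeatedly merge the two smallest:
combine de(3), ep(5) → 8
combine 8, ga(19) → 27
combine be(25), et(26) → 51
combine 27, 51 → 78
ga sits 2 levels below the root, so its codeword is 2 bits.

2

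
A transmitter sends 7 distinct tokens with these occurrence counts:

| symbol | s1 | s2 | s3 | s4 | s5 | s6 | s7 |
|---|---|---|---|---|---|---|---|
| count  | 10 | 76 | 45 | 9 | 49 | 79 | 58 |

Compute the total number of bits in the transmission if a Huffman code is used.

Merge the two smallest weights repeatedly:
merge s4(9) and s1(10): 19
merge 19 and s3(45): 64
merge s5(49) and s7(58): 107
merge 64 and s2(76): 140
merge s6(79) and 107: 186
merge 140 and 186: 326
Total encoded bits = sum of merged weights = 19 + 64 + 107 + 140 + 186 + 326 = 842.

842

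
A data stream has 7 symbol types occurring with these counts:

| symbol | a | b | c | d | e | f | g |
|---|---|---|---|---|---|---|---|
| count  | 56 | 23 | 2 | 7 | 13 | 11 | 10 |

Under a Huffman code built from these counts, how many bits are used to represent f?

3

Repeatedly merge the two smallest:
c(2) + d(7) → 9
9 + g(10) → 19
f(11) + e(13) → 24
19 + b(23) → 42
24 + 42 → 66
a(56) + 66 → 122
f's leaf is at depth 3, giving a 3-bit codeword.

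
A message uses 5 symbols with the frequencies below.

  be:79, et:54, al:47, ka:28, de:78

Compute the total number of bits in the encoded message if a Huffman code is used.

Merge the two smallest weights repeatedly:
merge ka(28) and al(47): 75
merge et(54) and 75: 129
merge de(78) and be(79): 157
merge 129 and 157: 286
The encoded length is the sum of every internal node's weight: 75 + 129 + 157 + 286 = 647 bits.

647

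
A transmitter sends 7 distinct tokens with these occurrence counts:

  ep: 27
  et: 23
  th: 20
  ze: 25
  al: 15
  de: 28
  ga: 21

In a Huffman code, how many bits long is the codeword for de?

Build the tree from the bottom:
al(15) + th(20) → 35
ga(21) + et(23) → 44
ze(25) + ep(27) → 52
de(28) + 35 → 63
44 + 52 → 96
63 + 96 → 159
de's leaf is at depth 2, giving a 2-bit codeword.

2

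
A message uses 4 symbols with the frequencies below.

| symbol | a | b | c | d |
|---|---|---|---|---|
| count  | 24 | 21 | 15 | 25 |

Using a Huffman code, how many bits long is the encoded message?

Build the Huffman tree bottom-up:
merge c(15) and b(21): 36
merge a(24) and d(25): 49
merge 36 and 49: 85
Each symbol's bit-cost is frequency × depth; summing gives 170 bits (equivalently 36 + 49 + 85).

170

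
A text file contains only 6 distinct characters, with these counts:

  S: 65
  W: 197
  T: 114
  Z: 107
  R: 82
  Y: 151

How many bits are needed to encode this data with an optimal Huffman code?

1800

Build the Huffman tree bottom-up:
merge S(65) and R(82): 147
merge Z(107) and T(114): 221
merge 147 and Y(151): 298
merge W(197) and 221: 418
merge 298 and 418: 716
Total encoded bits = sum of merged weights = 147 + 221 + 298 + 418 + 716 = 1800.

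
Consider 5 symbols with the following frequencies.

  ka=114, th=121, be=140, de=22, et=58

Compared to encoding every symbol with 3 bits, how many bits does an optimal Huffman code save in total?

Fixed-length: 3 bits × 455 symbols = 1365 bits.
Huffman merges:
merge de(22) and et(58): 80
merge 80 and ka(114): 194
merge th(121) and be(140): 261
merge 194 and 261: 455
Huffman total = 80 + 194 + 261 + 455 = 990 bits.
Saving = 1365 − 990 = 375 bits.

375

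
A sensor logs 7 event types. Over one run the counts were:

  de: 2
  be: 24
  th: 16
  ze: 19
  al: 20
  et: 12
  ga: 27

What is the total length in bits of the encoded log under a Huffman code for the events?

323

Build the Huffman tree bottom-up:
de(2) + et(12) → 14
14 + th(16) → 30
ze(19) + al(20) → 39
be(24) + ga(27) → 51
30 + 39 → 69
51 + 69 → 120
Total encoded bits = sum of merged weights = 14 + 30 + 39 + 51 + 69 + 120 = 323.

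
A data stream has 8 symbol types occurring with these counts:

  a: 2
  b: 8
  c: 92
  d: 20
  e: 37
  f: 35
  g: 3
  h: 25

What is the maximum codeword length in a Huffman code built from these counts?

Merge the two lowest-weight nodes at each step:
a(2) + g(3) → 5
5 + b(8) → 13
13 + d(20) → 33
h(25) + 33 → 58
f(35) + e(37) → 72
58 + 72 → 130
c(92) + 130 → 222
The rarest symbols sit at the bottom; the longest codeword is 6 bits.

6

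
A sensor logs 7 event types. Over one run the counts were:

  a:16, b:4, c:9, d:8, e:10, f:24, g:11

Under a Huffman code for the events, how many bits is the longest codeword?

4

Merge the two lowest-weight nodes at each step:
merge b(4) and d(8): 12
merge c(9) and e(10): 19
merge g(11) and 12: 23
merge a(16) and 19: 35
merge 23 and f(24): 47
merge 35 and 47: 82
The rarest symbols sit at the bottom; the longest codeword is 4 bits.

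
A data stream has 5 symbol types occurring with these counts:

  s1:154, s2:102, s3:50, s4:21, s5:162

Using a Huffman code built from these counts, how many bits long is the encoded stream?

Build the Huffman tree bottom-up:
merge s4(21) and s3(50): 71
merge 71 and s2(102): 173
merge s1(154) and s5(162): 316
merge 173 and 316: 489
Total encoded bits = sum of merged weights = 71 + 173 + 316 + 489 = 1049.

1049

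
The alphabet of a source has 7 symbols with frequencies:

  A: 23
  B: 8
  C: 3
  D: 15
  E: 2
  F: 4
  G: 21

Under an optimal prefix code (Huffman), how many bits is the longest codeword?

Merge the two lowest-weight nodes at each step:
E(2) + C(3) → 5
F(4) + 5 → 9
B(8) + 9 → 17
D(15) + 17 → 32
G(21) + A(23) → 44
32 + 44 → 76
The rarest symbols sit at the bottom; the longest codeword is 5 bits.

5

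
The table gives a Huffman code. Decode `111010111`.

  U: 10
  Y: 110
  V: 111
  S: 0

VSUV

Read left to right; each codeword is recognised as soon as it completes (prefix code):
  111→V | 0→S | 10→U | 111→V
Decoded message: VSUV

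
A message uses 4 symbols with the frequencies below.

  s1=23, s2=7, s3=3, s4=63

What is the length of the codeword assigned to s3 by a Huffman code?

Repeatedly merge the two smallest:
combine s3(3), s2(7) → 10
combine 10, s1(23) → 33
combine 33, s4(63) → 96
s3's leaf is at depth 3, giving a 3-bit codeword.

3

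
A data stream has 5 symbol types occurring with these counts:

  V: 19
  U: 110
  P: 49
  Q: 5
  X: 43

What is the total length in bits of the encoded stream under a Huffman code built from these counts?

433

Build the Huffman tree bottom-up:
merge Q(5) and V(19): 24
merge 24 and X(43): 67
merge P(49) and 67: 116
merge U(110) and 116: 226
Each symbol's bit-cost is frequency × depth; summing gives 433 bits (equivalently 24 + 67 + 116 + 226).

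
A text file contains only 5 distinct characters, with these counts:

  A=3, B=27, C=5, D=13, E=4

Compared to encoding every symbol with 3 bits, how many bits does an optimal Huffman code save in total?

Fixed-length: 3 bits × 52 symbols = 156 bits.
Huffman merges:
A(3) + E(4) → 7
C(5) + 7 → 12
12 + D(13) → 25
25 + B(27) → 52
Huffman total = 7 + 12 + 25 + 52 = 96 bits.
Saving = 156 − 96 = 60 bits.

60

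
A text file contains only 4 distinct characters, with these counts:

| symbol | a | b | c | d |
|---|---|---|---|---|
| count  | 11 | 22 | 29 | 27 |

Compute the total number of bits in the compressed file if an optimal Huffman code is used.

178

Greedily combine the two least-frequent nodes:
a(11) + b(22) → 33
d(27) + c(29) → 56
33 + 56 → 89
The encoded length is the sum of every internal node's weight: 33 + 56 + 89 = 178 bits.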